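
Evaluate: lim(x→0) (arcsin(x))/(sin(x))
This is a 0/0 indeterminate form.

Apply L'Hôpital's rule: differentiate numerator and denominator separately.
  f(x) = asin(x)   ⇒   f'(x) = 1/sqrt(1 - x^2)
  g(x) = sin(x)   ⇒   g'(x) = cos(x)
  lim(x→0) f'(x)/g'(x) = lim(x→0) (1/sqrt(1 - x^2))/(cos(x))
  = 1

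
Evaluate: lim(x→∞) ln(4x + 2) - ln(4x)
This is an ∞-∞ indeterminate form.

Combine fractions or rationalize to convert ∞-∞ to 0/0 form:
  lim(x→∞) ln(4x + 2) - ln(4x) = 0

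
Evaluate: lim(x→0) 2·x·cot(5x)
This is a 0·∞ indeterminate form.

Rewrite 0·∞ as a quotient (0/0 or ∞/∞ form), then apply L'Hôpital's rule:
  lim(x→0) 2·x·cot(5x) = 2/5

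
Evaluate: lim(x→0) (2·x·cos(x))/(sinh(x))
This is a 0/0 indeterminate form.

Apply L'Hôpital's rule: differentiate numerator and denominator separately.
  f(x) = 2·x·cos(x)   ⇒   f'(x) = -2·x·sin(x) + 2·cos(x)
  g(x) = sinh(x)   ⇒   g'(x) = cosh(x)
  lim(x→0) f'(x)/g'(x) = lim(x→0) (-2·x·sin(x) + 2·cos(x))/(cosh(x))
  = 2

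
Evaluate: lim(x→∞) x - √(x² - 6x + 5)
This is an ∞-∞ indeterminate form.

Combine fractions or rationalize to convert ∞-∞ to 0/0 form:
  lim(x→∞) x - √(x² - 6x + 5) = 3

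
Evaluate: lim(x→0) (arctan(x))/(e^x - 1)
This is a 0/0 indeterminate form.

Apply L'Hôpital's rule: differentiate numerator and denominator separately.
  f(x) = atan(x)   ⇒   f'(x) = 1/(x^2 + 1)
  g(x) = e^(x) - 1   ⇒   g'(x) = e^(x)
  lim(x→0) f'(x)/g'(x) = lim(x→0) (1/(x^2 + 1))/(e^(x))
  = 1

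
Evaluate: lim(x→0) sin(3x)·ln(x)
This is a 0·∞ indeterminate form.

Rewrite 0·∞ as a quotient (0/0 or ∞/∞ form), then apply L'Hôpital's rule:
  lim(x→0) sin(3x)·ln(x) = 0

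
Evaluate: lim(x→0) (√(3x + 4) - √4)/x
This is a standard limit.

Factor or rationalize the expression:
  lim(x→0) (√(3x + 4) - √4)/x = 3/4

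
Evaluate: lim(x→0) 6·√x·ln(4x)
This is a 0·∞ indeterminate form.

Rewrite 0·∞ as a quotient (0/0 or ∞/∞ form), then apply L'Hôpital's rule:
  lim(x→0) 6·√x·ln(4x) = 0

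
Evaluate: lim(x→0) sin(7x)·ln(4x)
This is a 0·∞ indeterminate form.

Rewrite 0·∞ as a quotient (0/0 or ∞/∞ form), then apply L'Hôpital's rule:
  lim(x→0) sin(7x)·ln(4x) = 0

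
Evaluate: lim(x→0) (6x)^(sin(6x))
This is an exponential indeterminate form.

For exponential indeterminate forms, take the natural log:
  Let L = lim(x→0) (6x)^(sin(6x))
  Then ln(L) = lim(x→0) [exponent × ln(base)]
  Evaluate using L'Hôpital or standard limits, then exponentiate.
  L = 1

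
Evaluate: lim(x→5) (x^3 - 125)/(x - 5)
This is a standard limit.

Factor or rationalize the expression:
  lim(x→5) (x^3 - 125)/(x - 5) = 75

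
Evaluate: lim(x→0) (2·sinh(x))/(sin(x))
This is a 0/0 indeterminate form.

Apply L'Hôpital's rule: differentiate numerator and denominator separately.
  f(x) = 2·sinh(x)   ⇒   f'(x) = 2·cosh(x)
  g(x) = sin(x)   ⇒   g'(x) = cos(x)
  lim(x→0) f'(x)/g'(x) = lim(x→0) (2·cosh(x))/(cos(x))
  = 2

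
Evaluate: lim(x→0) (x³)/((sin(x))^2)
This is a 0/0 indeterminate form.

Apply L'Hôpital's rule: differentiate numerator and denominator separately.
  f(x) = x^3   ⇒   f'(x) = 3·x^2
  g(x) = sin(x)^2   ⇒   g'(x) = 2·sin(x)·cos(x)
  lim(x→0) f'(x)/g'(x) = lim(x→0) (3·x^2)/(2·sin(x)·cos(x))
  = 0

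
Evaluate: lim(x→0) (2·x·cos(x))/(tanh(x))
This is a 0/0 indeterminate form.

Apply L'Hôpital's rule: differentiate numerator and denominator separately.
  f(x) = 2·x·cos(x)   ⇒   f'(x) = -2·x·sin(x) + 2·cos(x)
  g(x) = tanh(x)   ⇒   g'(x) = 1 - tanh(x)^2
  lim(x→0) f'(x)/g'(x) = lim(x→0) (-2·x·sin(x) + 2·cos(x))/(1 - tanh(x)^2)
  = 2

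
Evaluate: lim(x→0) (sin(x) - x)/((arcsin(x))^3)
This is a 0/0 indeterminate form.

Apply L'Hôpital's rule: differentiate numerator and denominator separately.
  f(x) = -x + sin(x)   ⇒   f'(x) = cos(x) - 1
  g(x) = asin(x)^3   ⇒   g'(x) = 3·asin(x)^2/sqrt(1 - x^2)
  lim(x→0) f'(x)/g'(x) = lim(x→0) (cos(x) - 1)/(3·asin(x)^2/sqrt(1 - x^2))
  = -1/6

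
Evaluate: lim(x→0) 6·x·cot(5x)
This is a 0·∞ indeterminate form.

Rewrite 0·∞ as a quotient (0/0 or ∞/∞ form), then apply L'Hôpital's rule:
  lim(x→0) 6·x·cot(5x) = 6/5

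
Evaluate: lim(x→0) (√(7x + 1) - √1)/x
This is a standard limit.

Factor or rationalize the expression:
  lim(x→0) (√(7x + 1) - √1)/x = 7/2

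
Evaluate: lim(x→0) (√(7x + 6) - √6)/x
This is a standard limit.

Factor or rationalize the expression:
  lim(x→0) (√(7x + 6) - √6)/x = 7·sqrt(6)/12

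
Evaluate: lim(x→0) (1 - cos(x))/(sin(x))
This is a 0/0 indeterminate form.

Apply L'Hôpital's rule: differentiate numerator and denominator separately.
  f(x) = 1 - cos(x)   ⇒   f'(x) = sin(x)
  g(x) = sin(x)   ⇒   g'(x) = cos(x)
  lim(x→0) f'(x)/g'(x) = lim(x→0) (sin(x))/(cos(x))
  = 0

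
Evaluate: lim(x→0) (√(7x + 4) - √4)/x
This is a standard limit.

Factor or rationalize the expression:
  lim(x→0) (√(7x + 4) - √4)/x = 7/4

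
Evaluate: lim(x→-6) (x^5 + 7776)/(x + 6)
This is a standard limit.

Factor or rationalize the expression:
  lim(x→-6) (x^5 + 7776)/(x + 6) = 6480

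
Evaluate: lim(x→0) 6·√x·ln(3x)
This is a 0·∞ indeterminate form.

Rewrite 0·∞ as a quotient (0/0 or ∞/∞ form), then apply L'Hôpital's rule:
  lim(x→0) 6·√x·ln(3x) = 0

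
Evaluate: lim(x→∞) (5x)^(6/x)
This is an exponential indeterminate form.

For exponential indeterminate forms, take the natural log:
  Let L = lim(x→∞) (5x)^(6/x)
  Then ln(L) = lim(x→∞) [exponent × ln(base)]
  Evaluate using L'Hôpital or standard limits, then exponentiate.
  L = 1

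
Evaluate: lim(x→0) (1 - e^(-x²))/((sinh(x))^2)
This is a 0/0 indeterminate form.

Apply L'Hôpital's rule: differentiate numerator and denominator separately.
  f(x) = 1 - e^(-x^2)   ⇒   f'(x) = 2·x·e^(-x^2)
  g(x) = sinh(x)^2   ⇒   g'(x) = 2·sinh(x)·cosh(x)
  lim(x→0) f'(x)/g'(x) = lim(x→0) (2·x·e^(-x^2))/(2·sinh(x)·cosh(x))
  = 1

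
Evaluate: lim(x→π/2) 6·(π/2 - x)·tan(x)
This is a 0·∞ indeterminate form.

Rewrite 0·∞ as a quotient (0/0 or ∞/∞ form), then apply L'Hôpital's rule:
  lim(x→π/2) 6·(π/2 - x)·tan(x) = 6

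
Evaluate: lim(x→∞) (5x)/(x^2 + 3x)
This is an ∞/∞ indeterminate form.

Apply L'Hôpital's rule: differentiate numerator and denominator separately.
  f(x) = 5·x   ⇒   f'(x) = 5
  g(x) = x^2 + 3·x   ⇒   g'(x) = 2·x + 3
  lim(x→∞) f'(x)/g'(x) = lim(x→∞) (5)/(2·x + 3)
  = 0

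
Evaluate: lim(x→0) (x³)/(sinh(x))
This is a 0/0 indeterminate form.

Apply L'Hôpital's rule: differentiate numerator and denominator separately.
  f(x) = x^3   ⇒   f'(x) = 3·x^2
  g(x) = sinh(x)   ⇒   g'(x) = cosh(x)
  lim(x→0) f'(x)/g'(x) = lim(x→0) (3·x^2)/(cosh(x))
  = 0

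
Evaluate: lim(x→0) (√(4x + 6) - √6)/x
This is a standard limit.

Factor or rationalize the expression:
  lim(x→0) (√(4x + 6) - √6)/x = sqrt(6)/3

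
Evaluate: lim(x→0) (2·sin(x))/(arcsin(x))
This is a 0/0 indeterminate form.

Apply L'Hôpital's rule: differentiate numerator and denominator separately.
  f(x) = 2·sin(x)   ⇒   f'(x) = 2·cos(x)
  g(x) = asin(x)   ⇒   g'(x) = 1/sqrt(1 - x^2)
  lim(x→0) f'(x)/g'(x) = lim(x→0) (2·cos(x))/(1/sqrt(1 - x^2))
  = 2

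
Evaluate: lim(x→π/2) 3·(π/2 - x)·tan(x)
This is a 0·∞ indeterminate form.

Rewrite 0·∞ as a quotient (0/0 or ∞/∞ form), then apply L'Hôpital's rule:
  lim(x→π/2) 3·(π/2 - x)·tan(x) = 3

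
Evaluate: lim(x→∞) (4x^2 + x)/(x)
This is an ∞/∞ indeterminate form.

Apply L'Hôpital's rule: differentiate numerator and denominator separately.
  f(x) = 4·x^2 + x   ⇒   f'(x) = 8·x + 1
  g(x) = x   ⇒   g'(x) = 1
  lim(x→∞) f'(x)/g'(x) = lim(x→∞) (8·x + 1)/(1)
  = ∞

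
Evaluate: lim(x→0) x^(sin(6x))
This is an exponential indeterminate form.

For exponential indeterminate forms, take the natural log:
  Let L = lim(x→0) x^(sin(6x))
  Then ln(L) = lim(x→0) [exponent × ln(base)]
  Evaluate using L'Hôpital or standard limits, then exponentiate.
  L = 1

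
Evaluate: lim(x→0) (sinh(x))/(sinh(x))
This is a 0/0 indeterminate form.

Apply L'Hôpital's rule: differentiate numerator and denominator separately.
  f(x) = sinh(x)   ⇒   f'(x) = cosh(x)
  g(x) = sinh(x)   ⇒   g'(x) = cosh(x)
  lim(x→0) f'(x)/g'(x) = lim(x→0) (cosh(x))/(cosh(x))
  = 1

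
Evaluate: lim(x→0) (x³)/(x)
This is a 0/0 indeterminate form.

Apply L'Hôpital's rule: differentiate numerator and denominator separately.
  f(x) = x^3   ⇒   f'(x) = 3·x^2
  g(x) = x   ⇒   g'(x) = 1
  lim(x→0) f'(x)/g'(x) = lim(x→0) (3·x^2)/(1)
  = 0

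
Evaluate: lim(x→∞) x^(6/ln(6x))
This is an exponential indeterminate form.

For exponential indeterminate forms, take the natural log:
  Let L = lim(x→∞) x^(6/ln(6x))
  Then ln(L) = lim(x→∞) [exponent × ln(base)]
  Evaluate using L'Hôpital or standard limits, then exponentiate.
  L = e^(6)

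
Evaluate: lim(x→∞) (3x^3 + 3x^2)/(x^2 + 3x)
This is an ∞/∞ indeterminate form.

Apply L'Hôpital's rule: differentiate numerator and denominator separately.
  f(x) = 3·x^3 + 3·x^2   ⇒   f'(x) = 9·x^2 + 6·x
  g(x) = x^2 + 3·x   ⇒   g'(x) = 2·x + 3
  lim(x→∞) f'(x)/g'(x) = lim(x→∞) (9·x^2 + 6·x)/(2·x + 3)
  = ∞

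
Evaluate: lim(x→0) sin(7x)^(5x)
This is an exponential indeterminate form.

For exponential indeterminate forms, take the natural log:
  Let L = lim(x→0) sin(7x)^(5x)
  Then ln(L) = lim(x→0) [exponent × ln(base)]
  Evaluate using L'Hôpital or standard limits, then exponentiate.
  L = 1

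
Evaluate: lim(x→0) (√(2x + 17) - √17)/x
This is a standard limit.

Factor or rationalize the expression:
  lim(x→0) (√(2x + 17) - √17)/x = sqrt(17)/17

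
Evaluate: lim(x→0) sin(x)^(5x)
This is an exponential indeterminate form.

For exponential indeterminate forms, take the natural log:
  Let L = lim(x→0) sin(x)^(5x)
  Then ln(L) = lim(x→0) [exponent × ln(base)]
  Evaluate using L'Hôpital or standard limits, then exponentiate.
  L = 1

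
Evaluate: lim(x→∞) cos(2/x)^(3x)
This is an exponential indeterminate form.

For exponential indeterminate forms, take the natural log:
  Let L = lim(x→∞) cos(2/x)^(3x)
  Then ln(L) = lim(x→∞) [exponent × ln(base)]
  Evaluate using L'Hôpital or standard limits, then exponentiate.
  L = 1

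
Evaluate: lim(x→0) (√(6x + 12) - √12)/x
This is a standard limit.

Factor or rationalize the expression:
  lim(x→0) (√(6x + 12) - √12)/x = sqrt(3)/2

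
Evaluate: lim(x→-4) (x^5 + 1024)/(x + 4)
This is a standard limit.

Factor or rationalize the expression:
  lim(x→-4) (x^5 + 1024)/(x + 4) = 1280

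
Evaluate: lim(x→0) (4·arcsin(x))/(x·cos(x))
This is a 0/0 indeterminate form.

Apply L'Hôpital's rule: differentiate numerator and denominator separately.
  f(x) = 4·asin(x)   ⇒   f'(x) = 4/sqrt(1 - x^2)
  g(x) = x·cos(x)   ⇒   g'(x) = -x·sin(x) + cos(x)
  lim(x→0) f'(x)/g'(x) = lim(x→0) (4/sqrt(1 - x^2))/(-x·sin(x) + cos(x))
  = 4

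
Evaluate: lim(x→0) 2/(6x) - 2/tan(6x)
This is an ∞-∞ indeterminate form.

Combine fractions or rationalize to convert ∞-∞ to 0/0 form:
  lim(x→0) 2/(6x) - 2/tan(6x) = 0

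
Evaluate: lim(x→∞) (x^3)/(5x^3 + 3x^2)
This is an ∞/∞ indeterminate form.

Apply L'Hôpital's rule: differentiate numerator and denominator separately.
  f(x) = x^3   ⇒   f'(x) = 3·x^2
  g(x) = 5·x^3 + 3·x^2   ⇒   g'(x) = 15·x^2 + 6·x
  lim(x→∞) f'(x)/g'(x) = lim(x→∞) (3·x^2)/(15·x^2 + 6·x)
  = 1/5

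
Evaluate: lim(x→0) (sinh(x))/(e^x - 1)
This is a 0/0 indeterminate form.

Apply L'Hôpital's rule: differentiate numerator and denominator separately.
  f(x) = sinh(x)   ⇒   f'(x) = cosh(x)
  g(x) = e^(x) - 1   ⇒   g'(x) = e^(x)
  lim(x→0) f'(x)/g'(x) = lim(x→0) (cosh(x))/(e^(x))
  = 1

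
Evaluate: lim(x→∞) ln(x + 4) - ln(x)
This is an ∞-∞ indeterminate form.

Combine fractions or rationalize to convert ∞-∞ to 0/0 form:
  lim(x→∞) ln(x + 4) - ln(x) = 0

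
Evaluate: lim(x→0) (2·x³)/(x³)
This is a 0/0 indeterminate form.

Apply L'Hôpital's rule: differentiate numerator and denominator separately.
  f(x) = 2·x^3   ⇒   f'(x) = 6·x^2
  g(x) = x^3   ⇒   g'(x) = 3·x^2
  lim(x→0) f'(x)/g'(x) = lim(x→0) (6·x^2)/(3·x^2)
  = 2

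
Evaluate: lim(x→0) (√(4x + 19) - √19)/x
This is a standard limit.

Factor or rationalize the expression:
  lim(x→0) (√(4x + 19) - √19)/x = 2·sqrt(19)/19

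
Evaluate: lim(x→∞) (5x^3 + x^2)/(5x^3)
This is an ∞/∞ indeterminate form.

Apply L'Hôpital's rule: differentiate numerator and denominator separately.
  f(x) = 5·x^3 + x^2   ⇒   f'(x) = 15·x^2 + 2·x
  g(x) = 5·x^3   ⇒   g'(x) = 15·x^2
  lim(x→∞) f'(x)/g'(x) = lim(x→∞) (15·x^2 + 2·x)/(15·x^2)
  = 1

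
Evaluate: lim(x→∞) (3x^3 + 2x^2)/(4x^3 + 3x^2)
This is an ∞/∞ indeterminate form.

Apply L'Hôpital's rule: differentiate numerator and denominator separately.
  f(x) = 3·x^3 + 2·x^2   ⇒   f'(x) = 9·x^2 + 4·x
  g(x) = 4·x^3 + 3·x^2   ⇒   g'(x) = 12·x^2 + 6·x
  lim(x→∞) f'(x)/g'(x) = lim(x→∞) (9·x^2 + 4·x)/(12·x^2 + 6·x)
  = 3/4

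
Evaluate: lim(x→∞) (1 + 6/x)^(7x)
This is an exponential indeterminate form.

For exponential indeterminate forms, take the natural log:
  Let L = lim(x→∞) (1 + 6/x)^(7x)
  Then ln(L) = lim(x→∞) [exponent × ln(base)]
  Evaluate using L'Hôpital or standard limits, then exponentiate.
  L = e^(42)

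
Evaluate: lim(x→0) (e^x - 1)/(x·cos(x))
This is a 0/0 indeterminate form.

Apply L'Hôpital's rule: differentiate numerator and denominator separately.
  f(x) = e^(x) - 1   ⇒   f'(x) = e^(x)
  g(x) = x·cos(x)   ⇒   g'(x) = -x·sin(x) + cos(x)
  lim(x→0) f'(x)/g'(x) = lim(x→0) (e^(x))/(-x·sin(x) + cos(x))
  = 1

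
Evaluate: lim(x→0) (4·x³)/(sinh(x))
This is a 0/0 indeterminate form.

Apply L'Hôpital's rule: differentiate numerator and denominator separately.
  f(x) = 4·x^3   ⇒   f'(x) = 12·x^2
  g(x) = sinh(x)   ⇒   g'(x) = cosh(x)
  lim(x→0) f'(x)/g'(x) = lim(x→0) (12·x^2)/(cosh(x))
  = 0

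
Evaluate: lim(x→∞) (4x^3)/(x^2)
This is an ∞/∞ indeterminate form.

Apply L'Hôpital's rule: differentiate numerator and denominator separately.
  f(x) = 4·x^3   ⇒   f'(x) = 12·x^2
  g(x) = x^2   ⇒   g'(x) = 2·x
  lim(x→∞) f'(x)/g'(x) = lim(x→∞) (12·x^2)/(2·x)
  = ∞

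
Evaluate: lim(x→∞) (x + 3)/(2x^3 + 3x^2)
This is an ∞/∞ indeterminate form.

Apply L'Hôpital's rule: differentiate numerator and denominator separately.
  f(x) = x + 3   ⇒   f'(x) = 1
  g(x) = 2·x^3 + 3·x^2   ⇒   g'(x) = 6·x^2 + 6·x
  lim(x→∞) f'(x)/g'(x) = lim(x→∞) (1)/(6·x^2 + 6·x)
  = 0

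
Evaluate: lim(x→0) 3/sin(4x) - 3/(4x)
This is an ∞-∞ indeterminate form.

Combine fractions or rationalize to convert ∞-∞ to 0/0 form:
  lim(x→0) 3/sin(4x) - 3/(4x) = 0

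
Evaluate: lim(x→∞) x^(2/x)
This is an exponential indeterminate form.

For exponential indeterminate forms, take the natural log:
  Let L = lim(x→∞) x^(2/x)
  Then ln(L) = lim(x→∞) [exponent × ln(base)]
  Evaluate using L'Hôpital or standard limits, then exponentiate.
  L = 1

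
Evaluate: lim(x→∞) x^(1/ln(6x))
This is an exponential indeterminate form.

For exponential indeterminate forms, take the natural log:
  Let L = lim(x→∞) x^(1/ln(6x))
  Then ln(L) = lim(x→∞) [exponent × ln(base)]
  Evaluate using L'Hôpital or standard limits, then exponentiate.
  L = e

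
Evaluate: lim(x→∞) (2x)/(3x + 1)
This is an ∞/∞ indeterminate form.

Apply L'Hôpital's rule: differentiate numerator and denominator separately.
  f(x) = 2·x   ⇒   f'(x) = 2
  g(x) = 3·x + 1   ⇒   g'(x) = 3
  lim(x→∞) f'(x)/g'(x) = lim(x→∞) (2)/(3)
  = 2/3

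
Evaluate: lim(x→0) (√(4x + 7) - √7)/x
This is a standard limit.

Factor or rationalize the expression:
  lim(x→0) (√(4x + 7) - √7)/x = 2·sqrt(7)/7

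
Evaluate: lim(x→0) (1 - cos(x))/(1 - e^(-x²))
This is a 0/0 indeterminate form.

Apply L'Hôpital's rule: differentiate numerator and denominator separately.
  f(x) = 1 - cos(x)   ⇒   f'(x) = sin(x)
  g(x) = 1 - e^(-x^2)   ⇒   g'(x) = 2·x·e^(-x^2)
  lim(x→0) f'(x)/g'(x) = lim(x→0) (sin(x))/(2·x·e^(-x^2))
  = 1/2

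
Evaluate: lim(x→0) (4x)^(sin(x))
This is an exponential indeterminate form.

For exponential indeterminate forms, take the natural log:
  Let L = lim(x→0) (4x)^(sin(x))
  Then ln(L) = lim(x→0) [exponent × ln(base)]
  Evaluate using L'Hôpital or standard limits, then exponentiate.
  L = 1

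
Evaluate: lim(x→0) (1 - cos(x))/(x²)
This is a 0/0 indeterminate form.

Apply L'Hôpital's rule: differentiate numerator and denominator separately.
  f(x) = 1 - cos(x)   ⇒   f'(x) = sin(x)
  g(x) = x^2   ⇒   g'(x) = 2·x
  lim(x→0) f'(x)/g'(x) = lim(x→0) (sin(x))/(2·x)
  = 1/2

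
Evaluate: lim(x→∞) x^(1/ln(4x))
This is an exponential indeterminate form.

For exponential indeterminate forms, take the natural log:
  Let L = lim(x→∞) x^(1/ln(4x))
  Then ln(L) = lim(x→∞) [exponent × ln(base)]
  Evaluate using L'Hôpital or standard limits, then exponentiate.
  L = e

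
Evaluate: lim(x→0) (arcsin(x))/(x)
This is a 0/0 indeterminate form.

Apply L'Hôpital's rule: differentiate numerator and denominator separately.
  f(x) = asin(x)   ⇒   f'(x) = 1/sqrt(1 - x^2)
  g(x) = x   ⇒   g'(x) = 1
  lim(x→0) f'(x)/g'(x) = lim(x→0) (1/sqrt(1 - x^2))/(1)
  = 1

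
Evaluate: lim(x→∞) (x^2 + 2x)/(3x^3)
This is an ∞/∞ indeterminate form.

Apply L'Hôpital's rule: differentiate numerator and denominator separately.
  f(x) = x^2 + 2·x   ⇒   f'(x) = 2·x + 2
  g(x) = 3·x^3   ⇒   g'(x) = 9·x^2
  lim(x→∞) f'(x)/g'(x) = lim(x→∞) (2·x + 2)/(9·x^2)
  = 0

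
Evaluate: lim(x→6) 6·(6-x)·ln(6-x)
This is a 0·∞ indeterminate form.

Rewrite 0·∞ as a quotient (0/0 or ∞/∞ form), then apply L'Hôpital's rule:
  lim(x→6) 6·(6-x)·ln(6-x) = 0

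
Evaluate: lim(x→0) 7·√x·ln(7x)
This is a 0·∞ indeterminate form.

Rewrite 0·∞ as a quotient (0/0 or ∞/∞ form), then apply L'Hôpital's rule:
  lim(x→0) 7·√x·ln(7x) = 0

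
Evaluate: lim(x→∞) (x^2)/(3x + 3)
This is an ∞/∞ indeterminate form.

Apply L'Hôpital's rule: differentiate numerator and denominator separately.
  f(x) = x^2   ⇒   f'(x) = 2·x
  g(x) = 3·x + 3   ⇒   g'(x) = 3
  lim(x→∞) f'(x)/g'(x) = lim(x→∞) (2·x)/(3)
  = ∞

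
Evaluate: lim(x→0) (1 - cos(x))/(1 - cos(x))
This is a 0/0 indeterminate form.

Apply L'Hôpital's rule: differentiate numerator and denominator separately.
  f(x) = 1 - cos(x)   ⇒   f'(x) = sin(x)
  g(x) = 1 - cos(x)   ⇒   g'(x) = sin(x)
  lim(x→0) f'(x)/g'(x) = lim(x→0) (sin(x))/(sin(x))
  = 1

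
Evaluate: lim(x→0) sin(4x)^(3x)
This is an exponential indeterminate form.

For exponential indeterminate forms, take the natural log:
  Let L = lim(x→0) sin(4x)^(3x)
  Then ln(L) = lim(x→0) [exponent × ln(base)]
  Evaluate using L'Hôpital or standard limits, then exponentiate.
  L = 1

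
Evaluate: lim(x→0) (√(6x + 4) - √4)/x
This is a standard limit.

Factor or rationalize the expression:
  lim(x→0) (√(6x + 4) - √4)/x = 3/2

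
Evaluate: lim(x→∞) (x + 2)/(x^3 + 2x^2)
This is an ∞/∞ indeterminate form.

Apply L'Hôpital's rule: differentiate numerator and denominator separately.
  f(x) = x + 2   ⇒   f'(x) = 1
  g(x) = x^3 + 2·x^2   ⇒   g'(x) = 3·x^2 + 4·x
  lim(x→∞) f'(x)/g'(x) = lim(x→∞) (1)/(3·x^2 + 4·x)
  = 0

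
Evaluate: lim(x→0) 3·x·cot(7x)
This is a 0·∞ indeterminate form.

Rewrite 0·∞ as a quotient (0/0 or ∞/∞ form), then apply L'Hôpital's rule:
  lim(x→0) 3·x·cot(7x) = 3/7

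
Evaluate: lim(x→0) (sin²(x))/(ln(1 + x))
This is a 0/0 indeterminate form.

Apply L'Hôpital's rule: differentiate numerator and denominator separately.
  f(x) = sin(x)^2   ⇒   f'(x) = 2·sin(x)·cos(x)
  g(x) = ln(x + 1)   ⇒   g'(x) = 1/(x + 1)
  lim(x→0) f'(x)/g'(x) = lim(x→0) (2·sin(x)·cos(x))/(1/(x + 1))
  = 0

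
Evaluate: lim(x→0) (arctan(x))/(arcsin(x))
This is a 0/0 indeterminate form.

Apply L'Hôpital's rule: differentiate numerator and denominator separately.
  f(x) = atan(x)   ⇒   f'(x) = 1/(x^2 + 1)
  g(x) = asin(x)   ⇒   g'(x) = 1/sqrt(1 - x^2)
  lim(x→0) f'(x)/g'(x) = lim(x→0) (1/(x^2 + 1))/(1/sqrt(1 - x^2))
  = 1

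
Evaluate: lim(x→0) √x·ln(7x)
This is a 0·∞ indeterminate form.

Rewrite 0·∞ as a quotient (0/0 or ∞/∞ form), then apply L'Hôpital's rule:
  lim(x→0) √x·ln(7x) = 0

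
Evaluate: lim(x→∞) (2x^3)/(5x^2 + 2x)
This is an ∞/∞ indeterminate form.

Apply L'Hôpital's rule: differentiate numerator and denominator separately.
  f(x) = 2·x^3   ⇒   f'(x) = 6·x^2
  g(x) = 5·x^2 + 2·x   ⇒   g'(x) = 10·x + 2
  lim(x→∞) f'(x)/g'(x) = lim(x→∞) (6·x^2)/(10·x + 2)
  = ∞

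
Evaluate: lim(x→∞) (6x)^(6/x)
This is an exponential indeterminate form.

For exponential indeterminate forms, take the natural log:
  Let L = lim(x→∞) (6x)^(6/x)
  Then ln(L) = lim(x→∞) [exponent × ln(base)]
  Evaluate using L'Hôpital or standard limits, then exponentiate.
  L = 1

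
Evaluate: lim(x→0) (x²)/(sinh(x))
This is a 0/0 indeterminate form.

Apply L'Hôpital's rule: differentiate numerator and denominator separately.
  f(x) = x^2   ⇒   f'(x) = 2·x
  g(x) = sinh(x)   ⇒   g'(x) = cosh(x)
  lim(x→0) f'(x)/g'(x) = lim(x→0) (2·x)/(cosh(x))
  = 0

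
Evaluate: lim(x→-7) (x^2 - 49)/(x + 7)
This is a standard limit.

Factor or rationalize the expression:
  lim(x→-7) (x^2 - 49)/(x + 7) = -14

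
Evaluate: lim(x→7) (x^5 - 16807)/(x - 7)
This is a standard limit.

Factor or rationalize the expression:
  lim(x→7) (x^5 - 16807)/(x - 7) = 12005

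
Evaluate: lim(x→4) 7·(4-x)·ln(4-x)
This is a 0·∞ indeterminate form.

Rewrite 0·∞ as a quotient (0/0 or ∞/∞ form), then apply L'Hôpital's rule:
  lim(x→4) 7·(4-x)·ln(4-x) = 0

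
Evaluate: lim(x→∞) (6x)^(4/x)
This is an exponential indeterminate form.

For exponential indeterminate forms, take the natural log:
  Let L = lim(x→∞) (6x)^(4/x)
  Then ln(L) = lim(x→∞) [exponent × ln(base)]
  Evaluate using L'Hôpital or standard limits, then exponentiate.
  L = 1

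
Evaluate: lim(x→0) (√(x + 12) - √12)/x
This is a standard limit.

Factor or rationalize the expression:
  lim(x→0) (√(x + 12) - √12)/x = sqrt(3)/12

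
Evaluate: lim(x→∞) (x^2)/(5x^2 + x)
This is an ∞/∞ indeterminate form.

Apply L'Hôpital's rule: differentiate numerator and denominator separately.
  f(x) = x^2   ⇒   f'(x) = 2·x
  g(x) = 5·x^2 + x   ⇒   g'(x) = 10·x + 1
  lim(x→∞) f'(x)/g'(x) = lim(x→∞) (2·x)/(10·x + 1)
  = 1/5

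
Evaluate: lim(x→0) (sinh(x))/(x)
This is a 0/0 indeterminate form.

Apply L'Hôpital's rule: differentiate numerator and denominator separately.
  f(x) = sinh(x)   ⇒   f'(x) = cosh(x)
  g(x) = x   ⇒   g'(x) = 1
  lim(x→0) f'(x)/g'(x) = lim(x→0) (cosh(x))/(1)
  = 1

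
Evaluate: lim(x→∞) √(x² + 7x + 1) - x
This is an ∞-∞ indeterminate form.

Combine fractions or rationalize to convert ∞-∞ to 0/0 form:
  lim(x→∞) √(x² + 7x + 1) - x = 7/2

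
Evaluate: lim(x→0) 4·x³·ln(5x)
This is a 0·∞ indeterminate form.

Rewrite 0·∞ as a quotient (0/0 or ∞/∞ form), then apply L'Hôpital's rule:
  lim(x→0) 4·x³·ln(5x) = 0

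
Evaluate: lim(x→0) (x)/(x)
This is a 0/0 indeterminate form.

Apply L'Hôpital's rule: differentiate numerator and denominator separately.
  f(x) = x   ⇒   f'(x) = 1
  g(x) = x   ⇒   g'(x) = 1
  lim(x→0) f'(x)/g'(x) = lim(x→0) (1)/(1)
  = 1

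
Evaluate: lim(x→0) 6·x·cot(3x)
This is a 0·∞ indeterminate form.

Rewrite 0·∞ as a quotient (0/0 or ∞/∞ form), then apply L'Hôpital's rule:
  lim(x→0) 6·x·cot(3x) = 2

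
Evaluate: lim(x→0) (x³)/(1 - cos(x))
This is a 0/0 indeterminate form.

Apply L'Hôpital's rule: differentiate numerator and denominator separately.
  f(x) = x^3   ⇒   f'(x) = 3·x^2
  g(x) = 1 - cos(x)   ⇒   g'(x) = sin(x)
  lim(x→0) f'(x)/g'(x) = lim(x→0) (3·x^2)/(sin(x))
  = 0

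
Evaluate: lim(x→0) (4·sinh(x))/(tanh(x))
This is a 0/0 indeterminate form.

Apply L'Hôpital's rule: differentiate numerator and denominator separately.
  f(x) = 4·sinh(x)   ⇒   f'(x) = 4·cosh(x)
  g(x) = tanh(x)   ⇒   g'(x) = 1 - tanh(x)^2
  lim(x→0) f'(x)/g'(x) = lim(x→0) (4·cosh(x))/(1 - tanh(x)^2)
  = 4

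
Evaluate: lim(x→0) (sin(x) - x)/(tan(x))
This is a 0/0 indeterminate form.

Apply L'Hôpital's rule: differentiate numerator and denominator separately.
  f(x) = -x + sin(x)   ⇒   f'(x) = cos(x) - 1
  g(x) = tan(x)   ⇒   g'(x) = tan(x)^2 + 1
  lim(x→0) f'(x)/g'(x) = lim(x→0) (cos(x) - 1)/(tan(x)^2 + 1)
  = 0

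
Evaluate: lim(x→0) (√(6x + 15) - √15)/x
This is a standard limit.

Factor or rationalize the expression:
  lim(x→0) (√(6x + 15) - √15)/x = sqrt(15)/5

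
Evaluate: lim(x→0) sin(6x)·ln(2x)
This is a 0·∞ indeterminate form.

Rewrite 0·∞ as a quotient (0/0 or ∞/∞ form), then apply L'Hôpital's rule:
  lim(x→0) sin(6x)·ln(2x) = 0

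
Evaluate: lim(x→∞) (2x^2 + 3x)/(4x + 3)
This is an ∞/∞ indeterminate form.

Apply L'Hôpital's rule: differentiate numerator and denominator separately.
  f(x) = 2·x^2 + 3·x   ⇒   f'(x) = 4·x + 3
  g(x) = 4·x + 3   ⇒   g'(x) = 4
  lim(x→∞) f'(x)/g'(x) = lim(x→∞) (4·x + 3)/(4)
  = ∞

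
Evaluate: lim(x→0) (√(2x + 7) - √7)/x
This is a standard limit.

Factor or rationalize the expression:
  lim(x→0) (√(2x + 7) - √7)/x = sqrt(7)/7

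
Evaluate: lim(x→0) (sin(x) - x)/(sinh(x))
This is a 0/0 indeterminate form.

Apply L'Hôpital's rule: differentiate numerator and denominator separately.
  f(x) = -x + sin(x)   ⇒   f'(x) = cos(x) - 1
  g(x) = sinh(x)   ⇒   g'(x) = cosh(x)
  lim(x→0) f'(x)/g'(x) = lim(x→0) (cos(x) - 1)/(cosh(x))
  = 0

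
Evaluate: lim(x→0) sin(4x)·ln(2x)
This is a 0·∞ indeterminate form.

Rewrite 0·∞ as a quotient (0/0 or ∞/∞ form), then apply L'Hôpital's rule:
  lim(x→0) sin(4x)·ln(2x) = 0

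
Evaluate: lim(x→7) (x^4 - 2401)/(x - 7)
This is a standard limit.

Factor or rationalize the expression:
  lim(x→7) (x^4 - 2401)/(x - 7) = 1372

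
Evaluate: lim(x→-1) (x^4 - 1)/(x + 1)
This is a standard limit.

Factor or rationalize the expression:
  lim(x→-1) (x^4 - 1)/(x + 1) = -4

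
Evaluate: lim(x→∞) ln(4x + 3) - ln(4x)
This is an ∞-∞ indeterminate form.

Combine fractions or rationalize to convert ∞-∞ to 0/0 form:
  lim(x→∞) ln(4x + 3) - ln(4x) = 0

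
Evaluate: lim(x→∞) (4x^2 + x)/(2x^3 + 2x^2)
This is an ∞/∞ indeterminate form.

Apply L'Hôpital's rule: differentiate numerator and denominator separately.
  f(x) = 4·x^2 + x   ⇒   f'(x) = 8·x + 1
  g(x) = 2·x^3 + 2·x^2   ⇒   g'(x) = 6·x^2 + 4·x
  lim(x→∞) f'(x)/g'(x) = lim(x→∞) (8·x + 1)/(6·x^2 + 4·x)
  = 0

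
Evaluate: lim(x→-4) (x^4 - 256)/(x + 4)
This is a standard limit.

Factor or rationalize the expression:
  lim(x→-4) (x^4 - 256)/(x + 4) = -256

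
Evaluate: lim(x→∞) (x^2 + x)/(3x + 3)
This is an ∞/∞ indeterminate form.

Apply L'Hôpital's rule: differentiate numerator and denominator separately.
  f(x) = x^2 + x   ⇒   f'(x) = 2·x + 1
  g(x) = 3·x + 3   ⇒   g'(x) = 3
  lim(x→∞) f'(x)/g'(x) = lim(x→∞) (2·x + 1)/(3)
  = ∞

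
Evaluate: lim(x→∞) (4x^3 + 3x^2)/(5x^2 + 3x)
This is an ∞/∞ indeterminate form.

Apply L'Hôpital's rule: differentiate numerator and denominator separately.
  f(x) = 4·x^3 + 3·x^2   ⇒   f'(x) = 12·x^2 + 6·x
  g(x) = 5·x^2 + 3·x   ⇒   g'(x) = 10·x + 3
  lim(x→∞) f'(x)/g'(x) = lim(x→∞) (12·x^2 + 6·x)/(10·x + 3)
  = ∞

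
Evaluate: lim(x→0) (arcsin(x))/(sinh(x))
This is a 0/0 indeterminate form.

Apply L'Hôpital's rule: differentiate numerator and denominator separately.
  f(x) = asin(x)   ⇒   f'(x) = 1/sqrt(1 - x^2)
  g(x) = sinh(x)   ⇒   g'(x) = cosh(x)
  lim(x→0) f'(x)/g'(x) = lim(x→0) (1/sqrt(1 - x^2))/(cosh(x))
  = 1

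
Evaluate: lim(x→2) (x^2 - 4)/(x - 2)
This is a standard limit.

Factor or rationalize the expression:
  lim(x→2) (x^2 - 4)/(x - 2) = 4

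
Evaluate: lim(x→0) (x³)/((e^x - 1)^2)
This is a 0/0 indeterminate form.

Apply L'Hôpital's rule: differentiate numerator and denominator separately.
  f(x) = x^3   ⇒   f'(x) = 3·x^2
  g(x) = (e^(x) - 1)^2   ⇒   g'(x) = 2·(e^(x) - 1)·e^(x)
  lim(x→0) f'(x)/g'(x) = lim(x→0) (3·x^2)/(2·(e^(x) - 1)·e^(x))
  = 0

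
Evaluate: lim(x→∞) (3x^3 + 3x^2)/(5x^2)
This is an ∞/∞ indeterminate form.

Apply L'Hôpital's rule: differentiate numerator and denominator separately.
  f(x) = 3·x^3 + 3·x^2   ⇒   f'(x) = 9·x^2 + 6·x
  g(x) = 5·x^2   ⇒   g'(x) = 10·x
  lim(x→∞) f'(x)/g'(x) = lim(x→∞) (9·x^2 + 6·x)/(10·x)
  = ∞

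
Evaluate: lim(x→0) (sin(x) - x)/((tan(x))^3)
This is a 0/0 indeterminate form.

Apply L'Hôpital's rule: differentiate numerator and denominator separately.
  f(x) = -x + sin(x)   ⇒   f'(x) = cos(x) - 1
  g(x) = tan(x)^3   ⇒   g'(x) = (3·tan(x)^2 + 3)·tan(x)^2
  lim(x→0) f'(x)/g'(x) = lim(x→0) (cos(x) - 1)/((3·tan(x)^2 + 3)·tan(x)^2)
  = -1/6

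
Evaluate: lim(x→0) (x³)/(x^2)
This is a 0/0 indeterminate form.

Apply L'Hôpital's rule: differentiate numerator and denominator separately.
  f(x) = x^3   ⇒   f'(x) = 3·x^2
  g(x) = x^2   ⇒   g'(x) = 2·x
  lim(x→0) f'(x)/g'(x) = lim(x→0) (3·x^2)/(2·x)
  = 0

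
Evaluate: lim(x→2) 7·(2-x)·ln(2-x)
This is a 0·∞ indeterminate form.

Rewrite 0·∞ as a quotient (0/0 or ∞/∞ form), then apply L'Hôpital's rule:
  lim(x→2) 7·(2-x)·ln(2-x) = 0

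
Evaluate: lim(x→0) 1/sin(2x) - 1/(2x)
This is an ∞-∞ indeterminate form.

Combine fractions or rationalize to convert ∞-∞ to 0/0 form:
  lim(x→0) 1/sin(2x) - 1/(2x) = 0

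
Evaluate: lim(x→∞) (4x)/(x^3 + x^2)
This is an ∞/∞ indeterminate form.

Apply L'Hôpital's rule: differentiate numerator and denominator separately.
  f(x) = 4·x   ⇒   f'(x) = 4
  g(x) = x^3 + x^2   ⇒   g'(x) = 3·x^2 + 2·x
  lim(x→∞) f'(x)/g'(x) = lim(x→∞) (4)/(3·x^2 + 2·x)
  = 0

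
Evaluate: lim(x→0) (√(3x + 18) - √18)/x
This is a standard limit.

Factor or rationalize the expression:
  lim(x→0) (√(3x + 18) - √18)/x = sqrt(2)/4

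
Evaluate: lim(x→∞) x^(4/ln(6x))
This is an exponential indeterminate form.

For exponential indeterminate forms, take the natural log:
  Let L = lim(x→∞) x^(4/ln(6x))
  Then ln(L) = lim(x→∞) [exponent × ln(base)]
  Evaluate using L'Hôpital or standard limits, then exponentiate.
  L = e^(4)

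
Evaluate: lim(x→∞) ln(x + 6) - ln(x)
This is an ∞-∞ indeterminate form.

Combine fractions or rationalize to convert ∞-∞ to 0/0 form:
  lim(x→∞) ln(x + 6) - ln(x) = 0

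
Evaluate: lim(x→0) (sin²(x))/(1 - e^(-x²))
This is a 0/0 indeterminate form.

Apply L'Hôpital's rule: differentiate numerator and denominator separately.
  f(x) = sin(x)^2   ⇒   f'(x) = 2·sin(x)·cos(x)
  g(x) = 1 - e^(-x^2)   ⇒   g'(x) = 2·x·e^(-x^2)
  lim(x→0) f'(x)/g'(x) = lim(x→0) (2·sin(x)·cos(x))/(2·x·e^(-x^2))
  = 1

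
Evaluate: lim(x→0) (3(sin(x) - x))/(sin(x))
This is a 0/0 indeterminate form.

Apply L'Hôpital's rule: differentiate numerator and denominator separately.
  f(x) = -3·x + 3·sin(x)   ⇒   f'(x) = 3·cos(x) - 3
  g(x) = sin(x)   ⇒   g'(x) = cos(x)
  lim(x→0) f'(x)/g'(x) = lim(x→0) (3·cos(x) - 3)/(cos(x))
  = 0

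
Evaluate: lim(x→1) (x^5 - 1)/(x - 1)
This is a standard limit.

Factor or rationalize the expression:
  lim(x→1) (x^5 - 1)/(x - 1) = 5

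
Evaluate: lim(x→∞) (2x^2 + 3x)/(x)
This is an ∞/∞ indeterminate form.

Apply L'Hôpital's rule: differentiate numerator and denominator separately.
  f(x) = 2·x^2 + 3·x   ⇒   f'(x) = 4·x + 3
  g(x) = x   ⇒   g'(x) = 1
  lim(x→∞) f'(x)/g'(x) = lim(x→∞) (4·x + 3)/(1)
  = ∞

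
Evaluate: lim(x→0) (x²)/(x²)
This is a 0/0 indeterminate form.

Apply L'Hôpital's rule: differentiate numerator and denominator separately.
  f(x) = x^2   ⇒   f'(x) = 2·x
  g(x) = x^2   ⇒   g'(x) = 2·x
  lim(x→0) f'(x)/g'(x) = lim(x→0) (2·x)/(2·x)
  = 1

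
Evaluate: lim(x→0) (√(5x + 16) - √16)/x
This is a standard limit.

Factor or rationalize the expression:
  lim(x→0) (√(5x + 16) - √16)/x = 5/8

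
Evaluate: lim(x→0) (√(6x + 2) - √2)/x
This is a standard limit.

Factor or rationalize the expression:
  lim(x→0) (√(6x + 2) - √2)/x = 3·sqrt(2)/2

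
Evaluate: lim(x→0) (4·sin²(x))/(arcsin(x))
This is a 0/0 indeterminate form.

Apply L'Hôpital's rule: differentiate numerator and denominator separately.
  f(x) = 4·sin(x)^2   ⇒   f'(x) = 8·sin(x)·cos(x)
  g(x) = asin(x)   ⇒   g'(x) = 1/sqrt(1 - x^2)
  lim(x→0) f'(x)/g'(x) = lim(x→0) (8·sin(x)·cos(x))/(1/sqrt(1 - x^2))
  = 0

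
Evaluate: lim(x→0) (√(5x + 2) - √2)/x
This is a standard limit.

Factor or rationalize the expression:
  lim(x→0) (√(5x + 2) - √2)/x = 5·sqrt(2)/4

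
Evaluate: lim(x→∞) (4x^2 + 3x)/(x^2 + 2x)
This is an ∞/∞ indeterminate form.

Apply L'Hôpital's rule: differentiate numerator and denominator separately.
  f(x) = 4·x^2 + 3·x   ⇒   f'(x) = 8·x + 3
  g(x) = x^2 + 2·x   ⇒   g'(x) = 2·x + 2
  lim(x→∞) f'(x)/g'(x) = lim(x→∞) (8·x + 3)/(2·x + 2)
  = 4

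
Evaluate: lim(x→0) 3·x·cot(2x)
This is a 0·∞ indeterminate form.

Rewrite 0·∞ as a quotient (0/0 or ∞/∞ form), then apply L'Hôpital's rule:
  lim(x→0) 3·x·cot(2x) = 3/2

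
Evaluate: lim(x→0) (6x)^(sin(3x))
This is an exponential indeterminate form.

For exponential indeterminate forms, take the natural log:
  Let L = lim(x→0) (6x)^(sin(3x))
  Then ln(L) = lim(x→0) [exponent × ln(base)]
  Evaluate using L'Hôpital or standard limits, then exponentiate.
  L = 1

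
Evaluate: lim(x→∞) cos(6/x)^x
This is an exponential indeterminate form.

For exponential indeterminate forms, take the natural log:
  Let L = lim(x→∞) cos(6/x)^x
  Then ln(L) = lim(x→∞) [exponent × ln(base)]
  Evaluate using L'Hôpital or standard limits, then exponentiate.
  L = 1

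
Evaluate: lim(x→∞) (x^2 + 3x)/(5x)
This is an ∞/∞ indeterminate form.

Apply L'Hôpital's rule: differentiate numerator and denominator separately.
  f(x) = x^2 + 3·x   ⇒   f'(x) = 2·x + 3
  g(x) = 5·x   ⇒   g'(x) = 5
  lim(x→∞) f'(x)/g'(x) = lim(x→∞) (2·x + 3)/(5)
  = ∞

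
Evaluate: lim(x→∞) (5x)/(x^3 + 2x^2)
This is an ∞/∞ indeterminate form.

Apply L'Hôpital's rule: differentiate numerator and denominator separately.
  f(x) = 5·x   ⇒   f'(x) = 5
  g(x) = x^3 + 2·x^2   ⇒   g'(x) = 3·x^2 + 4·x
  lim(x→∞) f'(x)/g'(x) = lim(x→∞) (5)/(3·x^2 + 4·x)
  = 0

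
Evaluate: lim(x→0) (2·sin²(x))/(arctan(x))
This is a 0/0 indeterminate form.

Apply L'Hôpital's rule: differentiate numerator and denominator separately.
  f(x) = 2·sin(x)^2   ⇒   f'(x) = 4·sin(x)·cos(x)
  g(x) = atan(x)   ⇒   g'(x) = 1/(x^2 + 1)
  lim(x→0) f'(x)/g'(x) = lim(x→0) (4·sin(x)·cos(x))/(1/(x^2 + 1))
  = 0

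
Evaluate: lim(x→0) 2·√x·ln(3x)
This is a 0·∞ indeterminate form.

Rewrite 0·∞ as a quotient (0/0 or ∞/∞ form), then apply L'Hôpital's rule:
  lim(x→0) 2·√x·ln(3x) = 0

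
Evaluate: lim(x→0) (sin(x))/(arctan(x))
This is a 0/0 indeterminate form.

Apply L'Hôpital's rule: differentiate numerator and denominator separately.
  f(x) = sin(x)   ⇒   f'(x) = cos(x)
  g(x) = atan(x)   ⇒   g'(x) = 1/(x^2 + 1)
  lim(x→0) f'(x)/g'(x) = lim(x→0) (cos(x))/(1/(x^2 + 1))
  = 1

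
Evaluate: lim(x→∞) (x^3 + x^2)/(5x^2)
This is an ∞/∞ indeterminate form.

Apply L'Hôpital's rule: differentiate numerator and denominator separately.
  f(x) = x^3 + x^2   ⇒   f'(x) = 3·x^2 + 2·x
  g(x) = 5·x^2   ⇒   g'(x) = 10·x
  lim(x→∞) f'(x)/g'(x) = lim(x→∞) (3·x^2 + 2·x)/(10·x)
  = ∞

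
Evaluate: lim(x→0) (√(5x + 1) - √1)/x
This is a standard limit.

Factor or rationalize the expression:
  lim(x→0) (√(5x + 1) - √1)/x = 5/2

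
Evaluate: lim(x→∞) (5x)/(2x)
This is an ∞/∞ indeterminate form.

Apply L'Hôpital's rule: differentiate numerator and denominator separately.
  f(x) = 5·x   ⇒   f'(x) = 5
  g(x) = 2·x   ⇒   g'(x) = 2
  lim(x→∞) f'(x)/g'(x) = lim(x→∞) (5)/(2)
  = 5/2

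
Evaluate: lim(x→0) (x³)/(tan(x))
This is a 0/0 indeterminate form.

Apply L'Hôpital's rule: differentiate numerator and denominator separately.
  f(x) = x^3   ⇒   f'(x) = 3·x^2
  g(x) = tan(x)   ⇒   g'(x) = tan(x)^2 + 1
  lim(x→0) f'(x)/g'(x) = lim(x→0) (3·x^2)/(tan(x)^2 + 1)
  = 0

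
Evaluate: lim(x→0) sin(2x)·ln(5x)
This is a 0·∞ indeterminate form.

Rewrite 0·∞ as a quotient (0/0 or ∞/∞ form), then apply L'Hôpital's rule:
  lim(x→0) sin(2x)·ln(5x) = 0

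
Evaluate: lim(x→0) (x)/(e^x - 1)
This is a 0/0 indeterminate form.

Apply L'Hôpital's rule: differentiate numerator and denominator separately.
  f(x) = x   ⇒   f'(x) = 1
  g(x) = e^(x) - 1   ⇒   g'(x) = e^(x)
  lim(x→0) f'(x)/g'(x) = lim(x→0) (1)/(e^(x))
  = 1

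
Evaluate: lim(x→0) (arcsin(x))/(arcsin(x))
This is a 0/0 indeterminate form.

Apply L'Hôpital's rule: differentiate numerator and denominator separately.
  f(x) = asin(x)   ⇒   f'(x) = 1/sqrt(1 - x^2)
  g(x) = asin(x)   ⇒   g'(x) = 1/sqrt(1 - x^2)
  lim(x→0) f'(x)/g'(x) = lim(x→0) (1/sqrt(1 - x^2))/(1/sqrt(1 - x^2))
  = 1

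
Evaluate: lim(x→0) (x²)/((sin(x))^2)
This is a 0/0 indeterminate form.

Apply L'Hôpital's rule: differentiate numerator and denominator separately.
  f(x) = x^2   ⇒   f'(x) = 2·x
  g(x) = sin(x)^2   ⇒   g'(x) = 2·sin(x)·cos(x)
  lim(x→0) f'(x)/g'(x) = lim(x→0) (2·x)/(2·sin(x)·cos(x))
  = 1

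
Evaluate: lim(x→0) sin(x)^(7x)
This is an exponential indeterminate form.

For exponential indeterminate forms, take the natural log:
  Let L = lim(x→0) sin(x)^(7x)
  Then ln(L) = lim(x→0) [exponent × ln(base)]
  Evaluate using L'Hôpital or standard limits, then exponentiate.
  L = 1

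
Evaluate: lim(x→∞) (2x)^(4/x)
This is an exponential indeterminate form.

For exponential indeterminate forms, take the natural log:
  Let L = lim(x→∞) (2x)^(4/x)
  Then ln(L) = lim(x→∞) [exponent × ln(base)]
  Evaluate using L'Hôpital or standard limits, then exponentiate.
  L = 1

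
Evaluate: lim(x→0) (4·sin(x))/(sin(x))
This is a 0/0 indeterminate form.

Apply L'Hôpital's rule: differentiate numerator and denominator separately.
  f(x) = 4·sin(x)   ⇒   f'(x) = 4·cos(x)
  g(x) = sin(x)   ⇒   g'(x) = cos(x)
  lim(x→0) f'(x)/g'(x) = lim(x→0) (4·cos(x))/(cos(x))
  = 4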